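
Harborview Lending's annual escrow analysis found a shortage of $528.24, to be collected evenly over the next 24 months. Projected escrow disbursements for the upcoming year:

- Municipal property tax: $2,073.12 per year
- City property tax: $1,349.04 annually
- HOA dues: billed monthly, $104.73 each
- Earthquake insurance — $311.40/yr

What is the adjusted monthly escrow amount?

$437.87

Municipal property tax: $2,073.12
City property tax: $1,349.04
HOA dues: $104.73 × 12 = $1,256.76
Earthquake insurance: $311.40
Combined annual = $2,073.12 + $1,349.04 + $1,256.76 + $311.40 = $4,990.32
Per month = $4,990.32 ÷ 12 = $415.86
Shortage spread = $528.24 / 24 = $22.01/mo
New monthly escrow = $415.86 + $22.01 = $437.87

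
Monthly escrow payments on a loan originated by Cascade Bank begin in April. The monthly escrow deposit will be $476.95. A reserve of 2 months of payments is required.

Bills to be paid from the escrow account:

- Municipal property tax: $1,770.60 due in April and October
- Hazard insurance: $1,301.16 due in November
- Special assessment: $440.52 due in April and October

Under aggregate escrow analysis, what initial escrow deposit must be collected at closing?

$2,861.70

Cushion = 2 × $476.95 = $953.90
Trial balance (start $0, +$476.95 each month, − disbursements):
  Apr: +$476.95 − $2,211.12 → -$1,734.17
  May: +$476.95 → -$1,257.22
  Jun: +$476.95 → -$780.27
  Jul: +$476.95 → -$303.32
  Aug: +$476.95 → $173.63
  Sep: +$476.95 → $650.58
  Oct: +$476.95 − $2,211.12 → -$1,083.59
  Nov: +$476.95 − $1,301.16 → -$1,907.80
  Dec: +$476.95 → -$1,430.85
  Jan: +$476.95 → -$953.90
  Feb: +$476.95 → -$476.95
  Mar: +$476.95 → $0.00
Lowest trial balance = -$1,907.80 (Nov)
Initial deposit = cushion − low point = $953.90 − (-$1,907.80) = $2,861.70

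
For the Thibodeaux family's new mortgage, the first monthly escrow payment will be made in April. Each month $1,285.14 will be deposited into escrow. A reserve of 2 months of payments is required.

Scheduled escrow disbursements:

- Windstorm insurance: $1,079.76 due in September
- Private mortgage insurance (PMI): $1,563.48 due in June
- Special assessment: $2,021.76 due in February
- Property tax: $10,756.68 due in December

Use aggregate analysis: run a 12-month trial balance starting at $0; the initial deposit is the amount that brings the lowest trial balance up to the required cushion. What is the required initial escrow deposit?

Cushion = 2 × $1,285.14 = $2,570.28
Trial balance (start $0, +$1,285.14 each month, − disbursements):
  Apr: +$1,285.14 → $1,285.14
  May: +$1,285.14 → $2,570.28
  Jun: +$1,285.14 − $1,563.48 → $2,291.94
  Jul: +$1,285.14 → $3,577.08
  Aug: +$1,285.14 → $4,862.22
  Sep: +$1,285.14 − $1,079.76 → $5,067.60
  Oct: +$1,285.14 → $6,352.74
  Nov: +$1,285.14 → $7,637.88
  Dec: +$1,285.14 − $10,756.68 → -$1,833.66
  Jan: +$1,285.14 → -$548.52
  Feb: +$1,285.14 − $2,021.76 → -$1,285.14
  Mar: +$1,285.14 → $0.00
Lowest trial balance = -$1,833.66 (Dec)
Initial deposit = cushion − low point = $2,570.28 − (-$1,833.66) = $4,403.94

$4,403.94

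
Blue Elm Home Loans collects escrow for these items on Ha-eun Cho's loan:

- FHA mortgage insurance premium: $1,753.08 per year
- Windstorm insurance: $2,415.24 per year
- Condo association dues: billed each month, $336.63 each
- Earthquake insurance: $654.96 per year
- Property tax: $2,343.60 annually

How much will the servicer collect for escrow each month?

$933.87

FHA mortgage insurance premium = $1,753.08/yr
Windstorm insurance = $2,415.24/yr
Condo association dues = $336.63 × 12 = $4,039.56/yr
Earthquake insurance = $654.96/yr
Property tax = $2,343.60/yr
Total annual escrow = $1,753.08 + $2,415.24 + $4,039.56 + $654.96 + $2,343.60 = $11,206.44
Per month = $11,206.44 / 12 = $933.87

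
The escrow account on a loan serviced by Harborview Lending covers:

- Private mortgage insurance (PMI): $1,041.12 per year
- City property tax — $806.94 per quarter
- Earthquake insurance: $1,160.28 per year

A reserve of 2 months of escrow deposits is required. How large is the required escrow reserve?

$904.86

Private mortgage insurance (PMI): $1,041.12 per year
City property tax: $806.94 × 4 = $3,227.76 per year
Earthquake insurance: $1,160.28 per year
Total per year = $1,041.12 + $3,227.76 + $1,160.28 = $5,429.16
Per month = $5,429.16 ÷ 12 = $452.43
Cushion = 2 × $452.43 = $904.86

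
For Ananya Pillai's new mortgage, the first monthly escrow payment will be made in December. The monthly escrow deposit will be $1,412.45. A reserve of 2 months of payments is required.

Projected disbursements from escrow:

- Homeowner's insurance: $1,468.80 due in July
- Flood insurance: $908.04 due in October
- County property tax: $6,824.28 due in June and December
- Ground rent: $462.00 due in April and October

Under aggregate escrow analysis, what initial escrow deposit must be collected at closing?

Cushion = 2 × $1,412.45 = $2,824.90
Trial balance (start $0, +$1,412.45 each month, − disbursements):
  Dec: +$1,412.45 − $6,824.28 → -$5,411.83
  Jan: +$1,412.45 → -$3,999.38
  Feb: +$1,412.45 → -$2,586.93
  Mar: +$1,412.45 → -$1,174.48
  Apr: +$1,412.45 − $462.00 → -$224.03
  May: +$1,412.45 → $1,188.42
  Jun: +$1,412.45 − $6,824.28 → -$4,223.41
  Jul: +$1,412.45 − $1,468.80 → -$4,279.76
  Aug: +$1,412.45 → -$2,867.31
  Sep: +$1,412.45 → -$1,454.86
  Oct: +$1,412.45 − $1,370.04 → -$1,412.45
  Nov: +$1,412.45 → $0.00
Lowest trial balance = -$5,411.83 (Dec)
Initial deposit = cushion − low point = $2,824.90 − (-$5,411.83) = $8,236.73

$8,236.73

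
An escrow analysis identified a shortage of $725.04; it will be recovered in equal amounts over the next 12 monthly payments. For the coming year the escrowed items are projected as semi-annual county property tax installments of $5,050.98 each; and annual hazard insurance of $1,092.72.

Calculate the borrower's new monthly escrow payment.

$993.31

County property tax: $5,050.98 × 2 = $10,101.96/yr
Hazard insurance: $1,092.72/yr
Total per year = $10,101.96 + $1,092.72 = $11,194.68
Monthly escrow = $11,194.68 ÷ 12 = $932.89
Shortage per month = $725.04 / 12 = $60.42
New monthly escrow = $932.89 + $60.42 = $993.31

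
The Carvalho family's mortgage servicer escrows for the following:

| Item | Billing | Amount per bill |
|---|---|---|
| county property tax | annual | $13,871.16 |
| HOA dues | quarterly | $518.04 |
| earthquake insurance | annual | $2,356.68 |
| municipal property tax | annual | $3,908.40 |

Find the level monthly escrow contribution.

$1,850.70

County property tax = $13,871.16 annually
HOA dues = $518.04 × 4 = $2,072.16 annually
Earthquake insurance = $2,356.68 annually
Municipal property tax = $3,908.40 annually
Combined annual = $22,208.40
Base monthly escrow = $22,208.40 / 12 = $1,850.70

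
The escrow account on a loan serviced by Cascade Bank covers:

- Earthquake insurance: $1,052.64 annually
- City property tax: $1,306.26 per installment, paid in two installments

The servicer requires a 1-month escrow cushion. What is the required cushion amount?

Earthquake insurance — $1,052.64 annually
City property tax — $1,306.26 × 2 = $2,612.52 annually
Annual escrow total = $1,052.64 + $2,612.52 = $3,665.16
Per month = $3,665.16 / 12 = $305.43
Cushion = 1 × $305.43 = $305.43

$305.43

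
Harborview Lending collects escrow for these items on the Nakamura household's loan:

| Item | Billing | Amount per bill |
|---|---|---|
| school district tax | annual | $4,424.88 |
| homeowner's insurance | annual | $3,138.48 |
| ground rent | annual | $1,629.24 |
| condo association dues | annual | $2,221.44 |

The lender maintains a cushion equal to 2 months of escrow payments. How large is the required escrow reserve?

School district tax = $4,424.88
Homeowner's insurance = $3,138.48
Ground rent = $1,629.24
Condo association dues = $2,221.44
Total per year = $11,414.04
Monthly escrow = $11,414.04 / 12 = $951.17
Cushion = 2 × $951.17 = $1,902.34

$1,902.34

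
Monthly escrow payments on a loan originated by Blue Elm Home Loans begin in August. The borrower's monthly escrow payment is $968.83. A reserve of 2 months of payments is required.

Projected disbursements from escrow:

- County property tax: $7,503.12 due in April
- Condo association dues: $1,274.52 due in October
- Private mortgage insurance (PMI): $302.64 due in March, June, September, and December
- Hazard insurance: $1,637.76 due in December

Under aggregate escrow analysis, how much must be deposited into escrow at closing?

Cushion = 2 × $968.83 = $1,937.66
Trial balance (start $0, +$968.83 each month, − disbursements):
  Aug: +$968.83 → $968.83
  Sep: +$968.83 − $302.64 → $1,635.02
  Oct: +$968.83 − $1,274.52 → $1,329.33
  Nov: +$968.83 → $2,298.16
  Dec: +$968.83 − $1,940.40 → $1,326.59
  Jan: +$968.83 → $2,295.42
  Feb: +$968.83 → $3,264.25
  Mar: +$968.83 − $302.64 → $3,930.44
  Apr: +$968.83 − $7,503.12 → -$2,603.85
  May: +$968.83 → -$1,635.02
  Jun: +$968.83 − $302.64 → -$968.83
  Jul: +$968.83 → $0.00
Lowest trial balance = -$2,603.85 (Apr)
Initial deposit = cushion − low point = $1,937.66 − (-$2,603.85) = $4,541.51

$4,541.51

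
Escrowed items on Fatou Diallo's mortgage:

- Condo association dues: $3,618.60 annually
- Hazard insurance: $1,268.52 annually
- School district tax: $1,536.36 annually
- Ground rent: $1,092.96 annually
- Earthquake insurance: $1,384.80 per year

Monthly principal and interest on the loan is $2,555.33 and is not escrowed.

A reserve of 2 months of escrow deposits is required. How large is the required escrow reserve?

Condo association dues: $3,618.60 per year
Hazard insurance: $1,268.52 per year
School district tax: $1,536.36 per year
Ground rent: $1,092.96 per year
Earthquake insurance: $1,384.80 per year
Total per year = $3,618.60 + $1,268.52 + $1,536.36 + $1,092.96 + $1,384.80 = $8,901.24
Base monthly escrow = $8,901.24 ÷ 12 = $741.77
Cushion = 2 × $741.77 = $1,483.54

$1,483.54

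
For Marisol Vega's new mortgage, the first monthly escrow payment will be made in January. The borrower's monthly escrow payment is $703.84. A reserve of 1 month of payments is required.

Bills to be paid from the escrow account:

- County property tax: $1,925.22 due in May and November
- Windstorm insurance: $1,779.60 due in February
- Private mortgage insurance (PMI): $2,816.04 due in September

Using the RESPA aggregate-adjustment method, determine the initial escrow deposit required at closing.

Cushion = 1 × $703.84 = $703.84
Trial balance (start $0, +$703.84 each month, − disbursements):
  Jan: +$703.84 → $703.84
  Feb: +$703.84 − $1,779.60 → -$371.92
  Mar: +$703.84 → $331.92
  Apr: +$703.84 → $1,035.76
  May: +$703.84 − $1,925.22 → -$185.62
  Jun: +$703.84 → $518.22
  Jul: +$703.84 → $1,222.06
  Aug: +$703.84 → $1,925.90
  Sep: +$703.84 − $2,816.04 → -$186.30
  Oct: +$703.84 → $517.54
  Nov: +$703.84 − $1,925.22 → -$703.84
  Dec: +$703.84 → $0.00
Lowest trial balance = -$703.84 (Nov)
Initial deposit = cushion − low point = $703.84 − (-$703.84) = $1,407.68

$1,407.68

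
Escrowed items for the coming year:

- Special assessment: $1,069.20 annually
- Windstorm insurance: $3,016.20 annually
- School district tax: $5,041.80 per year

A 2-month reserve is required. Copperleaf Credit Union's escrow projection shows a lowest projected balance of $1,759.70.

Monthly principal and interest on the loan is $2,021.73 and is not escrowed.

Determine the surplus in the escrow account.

$238.50

Special assessment = $1,069.20 per year
Windstorm insurance = $3,016.20 per year
School district tax = $5,041.80 per year
Yearly total = $1,069.20 + $3,016.20 + $5,041.80 = $9,127.20
Monthly escrow = $9,127.20 / 12 = $760.60
Required cushion = 2 × $760.60 = $1,521.20
Surplus = $1,759.70 − $1,521.20 = $238.50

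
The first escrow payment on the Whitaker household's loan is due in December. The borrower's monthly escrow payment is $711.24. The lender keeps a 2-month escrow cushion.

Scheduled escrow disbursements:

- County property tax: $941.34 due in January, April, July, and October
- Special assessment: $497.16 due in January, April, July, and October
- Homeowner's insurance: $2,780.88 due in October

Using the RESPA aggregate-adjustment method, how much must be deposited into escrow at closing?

$2,133.72

Cushion = 2 × $711.24 = $1,422.48
Trial balance (start $0, +$711.24 each month, − disbursements):
  Dec: +$711.24 → $711.24
  Jan: +$711.24 − $1,438.50 → -$16.02
  Feb: +$711.24 → $695.22
  Mar: +$711.24 → $1,406.46
  Apr: +$711.24 − $1,438.50 → $679.20
  May: +$711.24 → $1,390.44
  Jun: +$711.24 → $2,101.68
  Jul: +$711.24 − $1,438.50 → $1,374.42
  Aug: +$711.24 → $2,085.66
  Sep: +$711.24 → $2,796.90
  Oct: +$711.24 − $4,219.38 → -$711.24
  Nov: +$711.24 → $0.00
Lowest trial balance = -$711.24 (Oct)
Initial deposit = cushion − low point = $1,422.48 − (-$711.24) = $2,133.72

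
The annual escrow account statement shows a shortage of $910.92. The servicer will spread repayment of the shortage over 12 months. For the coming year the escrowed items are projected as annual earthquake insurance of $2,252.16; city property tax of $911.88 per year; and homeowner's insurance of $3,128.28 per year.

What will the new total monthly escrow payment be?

$600.27

Earthquake insurance: $2,252.16 annually
City property tax: $911.88 annually
Homeowner's insurance: $3,128.28 annually
Total annual escrow = $2,252.16 + $911.88 + $3,128.28 = $6,292.32
Monthly escrow = $6,292.32 ÷ 12 = $524.36
Shortage spread = $910.92 ÷ 12 = $75.91/mo
Adjusted monthly = $524.36 + $75.91 = $600.27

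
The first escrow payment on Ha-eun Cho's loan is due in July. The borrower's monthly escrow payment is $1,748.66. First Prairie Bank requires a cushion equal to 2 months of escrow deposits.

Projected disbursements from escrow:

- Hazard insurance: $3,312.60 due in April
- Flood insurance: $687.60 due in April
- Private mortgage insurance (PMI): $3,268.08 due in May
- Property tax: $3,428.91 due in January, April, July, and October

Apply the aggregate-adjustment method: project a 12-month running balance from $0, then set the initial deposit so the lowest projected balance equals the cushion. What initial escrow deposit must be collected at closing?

Cushion = 2 × $1,748.66 = $3,497.32
Trial balance (start $0, +$1,748.66 each month, − disbursements):
  Jul: +$1,748.66 − $3,428.91 → -$1,680.25
  Aug: +$1,748.66 → $68.41
  Sep: +$1,748.66 → $1,817.07
  Oct: +$1,748.66 − $3,428.91 → $136.82
  Nov: +$1,748.66 → $1,885.48
  Dec: +$1,748.66 → $3,634.14
  Jan: +$1,748.66 − $3,428.91 → $1,953.89
  Feb: +$1,748.66 → $3,702.55
  Mar: +$1,748.66 → $5,451.21
  Apr: +$1,748.66 − $7,429.11 → -$229.24
  May: +$1,748.66 − $3,268.08 → -$1,748.66
  Jun: +$1,748.66 → $0.00
Lowest trial balance = -$1,748.66 (May)
Initial deposit = cushion − low point = $3,497.32 − (-$1,748.66) = $5,245.98

$5,245.98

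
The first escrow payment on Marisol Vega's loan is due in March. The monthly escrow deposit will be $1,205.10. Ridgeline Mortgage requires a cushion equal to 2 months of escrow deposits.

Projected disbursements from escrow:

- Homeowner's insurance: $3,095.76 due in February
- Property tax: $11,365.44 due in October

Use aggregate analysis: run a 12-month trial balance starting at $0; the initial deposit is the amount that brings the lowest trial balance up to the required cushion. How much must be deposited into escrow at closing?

$4,134.84

Cushion = 2 × $1,205.10 = $2,410.20
Trial balance (start $0, +$1,205.10 each month, − disbursements):
  Mar: +$1,205.10 → $1,205.10
  Apr: +$1,205.10 → $2,410.20
  May: +$1,205.10 → $3,615.30
  Jun: +$1,205.10 → $4,820.40
  Jul: +$1,205.10 → $6,025.50
  Aug: +$1,205.10 → $7,230.60
  Sep: +$1,205.10 → $8,435.70
  Oct: +$1,205.10 − $11,365.44 → -$1,724.64
  Nov: +$1,205.10 → -$519.54
  Dec: +$1,205.10 → $685.56
  Jan: +$1,205.10 → $1,890.66
  Feb: +$1,205.10 − $3,095.76 → $0.00
Lowest trial balance = -$1,724.64 (Oct)
Initial deposit = cushion − low point = $2,410.20 − (-$1,724.64) = $4,134.84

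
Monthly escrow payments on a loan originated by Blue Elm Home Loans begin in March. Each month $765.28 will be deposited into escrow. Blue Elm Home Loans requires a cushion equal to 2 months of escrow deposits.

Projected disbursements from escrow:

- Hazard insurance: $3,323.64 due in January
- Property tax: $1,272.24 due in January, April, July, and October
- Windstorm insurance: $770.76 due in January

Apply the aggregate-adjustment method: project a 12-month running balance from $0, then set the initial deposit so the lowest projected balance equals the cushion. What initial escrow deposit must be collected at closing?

Cushion = 2 × $765.28 = $1,530.56
Trial balance (start $0, +$765.28 each month, − disbursements):
  Mar: +$765.28 → $765.28
  Apr: +$765.28 − $1,272.24 → $258.32
  May: +$765.28 → $1,023.60
  Jun: +$765.28 → $1,788.88
  Jul: +$765.28 − $1,272.24 → $1,281.92
  Aug: +$765.28 → $2,047.20
  Sep: +$765.28 → $2,812.48
  Oct: +$765.28 − $1,272.24 → $2,305.52
  Nov: +$765.28 → $3,070.80
  Dec: +$765.28 → $3,836.08
  Jan: +$765.28 − $5,366.64 → -$765.28
  Feb: +$765.28 → $0.00
Lowest trial balance = -$765.28 (Jan)
Initial deposit = cushion − low point = $1,530.56 − (-$765.28) = $2,295.84

$2,295.84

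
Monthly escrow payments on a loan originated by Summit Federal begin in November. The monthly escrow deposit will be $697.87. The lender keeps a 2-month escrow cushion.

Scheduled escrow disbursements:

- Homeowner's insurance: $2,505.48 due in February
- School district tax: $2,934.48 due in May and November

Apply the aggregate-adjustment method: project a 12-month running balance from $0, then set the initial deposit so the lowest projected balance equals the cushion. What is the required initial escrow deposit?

$4,885.09

Cushion = 2 × $697.87 = $1,395.74
Trial balance (start $0, +$697.87 each month, − disbursements):
  Nov: +$697.87 − $2,934.48 → -$2,236.61
  Dec: +$697.87 → -$1,538.74
  Jan: +$697.87 → -$840.87
  Feb: +$697.87 − $2,505.48 → -$2,648.48
  Mar: +$697.87 → -$1,950.61
  Apr: +$697.87 → -$1,252.74
  May: +$697.87 − $2,934.48 → -$3,489.35
  Jun: +$697.87 → -$2,791.48
  Jul: +$697.87 → -$2,093.61
  Aug: +$697.87 → -$1,395.74
  Sep: +$697.87 → -$697.87
  Oct: +$697.87 → $0.00
Lowest trial balance = -$3,489.35 (May)
Initial deposit = cushion − low point = $1,395.74 − (-$3,489.35) = $4,885.09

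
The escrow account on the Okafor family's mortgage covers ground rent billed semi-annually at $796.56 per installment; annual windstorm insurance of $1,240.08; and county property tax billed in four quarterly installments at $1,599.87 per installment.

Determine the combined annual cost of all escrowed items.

Ground rent: $796.56 × 2 = $1,593.12/yr
Windstorm insurance: $1,240.08/yr
County property tax: $1,599.87 × 4 = $6,399.48/yr
Total annual escrow = $9,232.68

$9,232.68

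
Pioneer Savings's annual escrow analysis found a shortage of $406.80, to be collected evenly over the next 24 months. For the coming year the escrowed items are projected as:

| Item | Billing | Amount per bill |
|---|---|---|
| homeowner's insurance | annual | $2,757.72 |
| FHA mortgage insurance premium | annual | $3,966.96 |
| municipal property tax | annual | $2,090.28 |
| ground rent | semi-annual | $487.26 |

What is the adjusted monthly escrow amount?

$832.74

Homeowner's insurance: $2,757.72
FHA mortgage insurance premium: $3,966.96
Municipal property tax: $2,090.28
Ground rent: $487.26 × 2 = $974.52
Annual escrow total = $2,757.72 + $3,966.96 + $2,090.28 + $974.52 = $9,789.48
Monthly escrow = $9,789.48 / 12 = $815.79
Shortage per month = $406.80 ÷ 24 = $16.95
New monthly escrow = $815.79 + $16.95 = $832.74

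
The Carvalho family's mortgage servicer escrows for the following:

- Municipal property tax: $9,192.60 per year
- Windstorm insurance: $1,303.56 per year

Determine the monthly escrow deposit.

Municipal property tax = $9,192.60 annually
Windstorm insurance = $1,303.56 annually
Yearly total = $9,192.60 + $1,303.56 = $10,496.16
Monthly = $10,496.16 ÷ 12 = $874.68

$874.68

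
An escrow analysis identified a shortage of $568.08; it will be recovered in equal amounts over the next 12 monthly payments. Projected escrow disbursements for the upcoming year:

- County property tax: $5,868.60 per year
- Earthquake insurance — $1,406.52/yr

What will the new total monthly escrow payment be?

$653.60

County property tax = $5,868.60 annually
Earthquake insurance = $1,406.52 annually
Total annual escrow = $7,275.12
Monthly = $7,275.12 ÷ 12 = $606.26
Shortage per month = $568.08 ÷ 12 = $47.34
Adjusted monthly = $606.26 + $47.34 = $653.60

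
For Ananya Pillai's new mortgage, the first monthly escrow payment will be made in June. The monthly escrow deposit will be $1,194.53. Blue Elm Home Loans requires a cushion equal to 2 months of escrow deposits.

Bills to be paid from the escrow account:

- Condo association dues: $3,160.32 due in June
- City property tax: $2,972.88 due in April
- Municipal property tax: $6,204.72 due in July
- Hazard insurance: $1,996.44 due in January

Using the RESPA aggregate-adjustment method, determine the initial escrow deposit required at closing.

Cushion = 2 × $1,194.53 = $2,389.06
Trial balance (start $0, +$1,194.53 each month, − disbursements):
  Jun: +$1,194.53 − $3,160.32 → -$1,965.79
  Jul: +$1,194.53 − $6,204.72 → -$6,975.98
  Aug: +$1,194.53 → -$5,781.45
  Sep: +$1,194.53 → -$4,586.92
  Oct: +$1,194.53 → -$3,392.39
  Nov: +$1,194.53 → -$2,197.86
  Dec: +$1,194.53 → -$1,003.33
  Jan: +$1,194.53 − $1,996.44 → -$1,805.24
  Feb: +$1,194.53 → -$610.71
  Mar: +$1,194.53 → $583.82
  Apr: +$1,194.53 − $2,972.88 → -$1,194.53
  May: +$1,194.53 → $0.00
Lowest trial balance = -$6,975.98 (Jul)
Initial deposit = cushion − low point = $2,389.06 − (-$6,975.98) = $9,365.04

$9,365.04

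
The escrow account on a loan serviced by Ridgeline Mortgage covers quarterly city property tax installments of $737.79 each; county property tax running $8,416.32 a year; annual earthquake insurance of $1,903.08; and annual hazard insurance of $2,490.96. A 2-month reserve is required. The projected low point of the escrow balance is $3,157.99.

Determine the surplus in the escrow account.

$531.07

City property tax: $737.79 × 4 = $2,951.16/yr
County property tax: $8,416.32/yr
Earthquake insurance: $1,903.08/yr
Hazard insurance: $2,490.96/yr
Total annual escrow = $2,951.16 + $8,416.32 + $1,903.08 + $2,490.96 = $15,761.52
Monthly = $15,761.52 / 12 = $1,313.46
Required reserve = 2 × $1,313.46 = $2,626.92
Excess over cushion: $3,157.99 − $2,626.92 = $531.07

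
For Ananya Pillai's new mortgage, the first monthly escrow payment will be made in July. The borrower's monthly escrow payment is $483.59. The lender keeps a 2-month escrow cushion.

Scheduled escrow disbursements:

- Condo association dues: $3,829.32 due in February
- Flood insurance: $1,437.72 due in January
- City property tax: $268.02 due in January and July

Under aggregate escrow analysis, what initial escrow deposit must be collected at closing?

$2,901.54

Cushion = 2 × $483.59 = $967.18
Trial balance (start $0, +$483.59 each month, − disbursements):
  Jul: +$483.59 − $268.02 → $215.57
  Aug: +$483.59 → $699.16
  Sep: +$483.59 → $1,182.75
  Oct: +$483.59 → $1,666.34
  Nov: +$483.59 → $2,149.93
  Dec: +$483.59 → $2,633.52
  Jan: +$483.59 − $1,705.74 → $1,411.37
  Feb: +$483.59 − $3,829.32 → -$1,934.36
  Mar: +$483.59 → -$1,450.77
  Apr: +$483.59 → -$967.18
  May: +$483.59 → -$483.59
  Jun: +$483.59 → $0.00
Lowest trial balance = -$1,934.36 (Feb)
Initial deposit = cushion − low point = $967.18 − (-$1,934.36) = $2,901.54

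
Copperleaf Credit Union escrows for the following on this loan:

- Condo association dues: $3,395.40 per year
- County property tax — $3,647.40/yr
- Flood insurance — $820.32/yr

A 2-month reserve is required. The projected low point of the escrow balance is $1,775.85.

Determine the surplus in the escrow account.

$465.33

Condo association dues: $3,395.40
County property tax: $3,647.40
Flood insurance: $820.32
Combined annual = $3,395.40 + $3,647.40 + $820.32 = $7,863.12
Per month = $7,863.12 ÷ 12 = $655.26
Cushion = 2 × $655.26 = $1,310.52
Surplus = $1,775.85 − $1,310.52 = $465.33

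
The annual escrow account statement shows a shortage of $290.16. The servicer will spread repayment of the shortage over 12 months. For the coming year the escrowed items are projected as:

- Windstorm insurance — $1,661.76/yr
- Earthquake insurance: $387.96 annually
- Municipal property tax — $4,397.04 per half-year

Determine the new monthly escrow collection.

Windstorm insurance = $1,661.76/yr
Earthquake insurance = $387.96/yr
Municipal property tax = $4,397.04 × 2 = $8,794.08/yr
Yearly total = $1,661.76 + $387.96 + $8,794.08 = $10,843.80
Monthly escrow = $10,843.80 ÷ 12 = $903.65
Monthly shortage recovery: $290.16 ÷ 12 = $24.18
Adjusted monthly = $903.65 + $24.18 = $927.83

$927.83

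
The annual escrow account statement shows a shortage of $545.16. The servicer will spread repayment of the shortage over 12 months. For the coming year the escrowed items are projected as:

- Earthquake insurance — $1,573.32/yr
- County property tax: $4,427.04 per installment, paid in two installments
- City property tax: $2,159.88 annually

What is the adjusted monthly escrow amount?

$1,094.37

Earthquake insurance — $1,573.32 annually
County property tax — $4,427.04 × 2 = $8,854.08 annually
City property tax — $2,159.88 annually
Combined annual = $12,587.28
Base monthly escrow = $12,587.28 / 12 = $1,048.94
Shortage per month = $545.16 / 12 = $45.43
New monthly escrow = $1,048.94 + $45.43 = $1,094.37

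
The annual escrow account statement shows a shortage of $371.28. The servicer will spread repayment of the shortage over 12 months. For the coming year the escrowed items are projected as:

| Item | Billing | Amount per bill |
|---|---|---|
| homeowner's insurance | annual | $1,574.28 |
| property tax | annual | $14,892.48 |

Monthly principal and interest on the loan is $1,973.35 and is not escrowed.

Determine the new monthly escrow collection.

$1,403.17

Homeowner's insurance — $1,574.28/yr
Property tax — $14,892.48/yr
Yearly total = $16,466.76
Base monthly escrow = $16,466.76 / 12 = $1,372.23
Monthly shortage recovery: $371.28 ÷ 12 = $30.94
Adjusted monthly = $1,372.23 + $30.94 = $1,403.17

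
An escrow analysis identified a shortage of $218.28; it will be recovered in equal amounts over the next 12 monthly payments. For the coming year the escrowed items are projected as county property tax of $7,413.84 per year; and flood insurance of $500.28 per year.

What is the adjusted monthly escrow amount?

$677.70

County property tax: $7,413.84 annually
Flood insurance: $500.28 annually
Total per year = $7,413.84 + $500.28 = $7,914.12
Monthly = $7,914.12 / 12 = $659.51
Shortage per month = $218.28 / 12 = $18.19
New monthly escrow = $659.51 + $18.19 = $677.70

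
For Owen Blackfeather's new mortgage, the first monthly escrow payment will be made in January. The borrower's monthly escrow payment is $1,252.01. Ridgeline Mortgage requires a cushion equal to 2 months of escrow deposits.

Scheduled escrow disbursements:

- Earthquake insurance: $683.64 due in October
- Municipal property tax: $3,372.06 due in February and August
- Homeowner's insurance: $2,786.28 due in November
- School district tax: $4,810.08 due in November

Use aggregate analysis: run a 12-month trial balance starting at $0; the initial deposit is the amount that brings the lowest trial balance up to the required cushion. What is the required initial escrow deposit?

$3,756.03

Cushion = 2 × $1,252.01 = $2,504.02
Trial balance (start $0, +$1,252.01 each month, − disbursements):
  Jan: +$1,252.01 → $1,252.01
  Feb: +$1,252.01 − $3,372.06 → -$868.04
  Mar: +$1,252.01 → $383.97
  Apr: +$1,252.01 → $1,635.98
  May: +$1,252.01 → $2,887.99
  Jun: +$1,252.01 → $4,140.00
  Jul: +$1,252.01 → $5,392.01
  Aug: +$1,252.01 − $3,372.06 → $3,271.96
  Sep: +$1,252.01 → $4,523.97
  Oct: +$1,252.01 − $683.64 → $5,092.34
  Nov: +$1,252.01 − $7,596.36 → -$1,252.01
  Dec: +$1,252.01 → $0.00
Lowest trial balance = -$1,252.01 (Nov)
Initial deposit = cushion − low point = $2,504.02 − (-$1,252.01) = $3,756.03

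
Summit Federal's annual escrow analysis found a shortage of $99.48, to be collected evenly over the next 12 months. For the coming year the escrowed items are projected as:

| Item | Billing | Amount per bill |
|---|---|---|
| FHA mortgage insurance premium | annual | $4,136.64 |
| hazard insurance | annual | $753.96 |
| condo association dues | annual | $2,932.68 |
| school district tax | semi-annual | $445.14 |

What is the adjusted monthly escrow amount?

$734.42

FHA mortgage insurance premium: $4,136.64 annually
Hazard insurance: $753.96 annually
Condo association dues: $2,932.68 annually
School district tax: $445.14 × 2 = $890.28 annually
Annual escrow total = $4,136.64 + $753.96 + $2,932.68 + $890.28 = $8,713.56
Monthly = $8,713.56 / 12 = $726.13
Shortage per month = $99.48 ÷ 12 = $8.29
New monthly escrow = $726.13 + $8.29 = $734.42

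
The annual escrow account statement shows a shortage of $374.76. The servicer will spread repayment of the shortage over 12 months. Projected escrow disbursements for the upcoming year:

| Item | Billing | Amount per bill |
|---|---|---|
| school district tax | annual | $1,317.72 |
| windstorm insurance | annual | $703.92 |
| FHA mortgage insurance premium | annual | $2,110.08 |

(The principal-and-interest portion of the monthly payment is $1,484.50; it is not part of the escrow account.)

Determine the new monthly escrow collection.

School district tax: $1,317.72 per year
Windstorm insurance: $703.92 per year
FHA mortgage insurance premium: $2,110.08 per year
Yearly total = $1,317.72 + $703.92 + $2,110.08 = $4,131.72
Monthly = $4,131.72 ÷ 12 = $344.31
Monthly shortage recovery: $374.76 / 12 = $31.23
Adjusted monthly = $344.31 + $31.23 = $375.54

$375.54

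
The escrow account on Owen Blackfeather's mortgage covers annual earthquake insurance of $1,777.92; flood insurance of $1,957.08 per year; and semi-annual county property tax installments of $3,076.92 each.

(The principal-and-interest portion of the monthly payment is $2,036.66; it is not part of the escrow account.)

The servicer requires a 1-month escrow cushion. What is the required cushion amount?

Earthquake insurance — $1,777.92 per year
Flood insurance — $1,957.08 per year
County property tax — $3,076.92 × 2 = $6,153.84 per year
Yearly total = $1,777.92 + $1,957.08 + $6,153.84 = $9,888.84
Base monthly escrow = $9,888.84 ÷ 12 = $824.07
Cushion = 1 × $824.07 = $824.07

$824.07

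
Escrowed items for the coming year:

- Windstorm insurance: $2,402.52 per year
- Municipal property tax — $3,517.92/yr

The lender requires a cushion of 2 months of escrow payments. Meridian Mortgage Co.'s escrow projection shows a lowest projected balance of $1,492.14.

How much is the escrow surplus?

$505.40

Windstorm insurance: $2,402.52 per year
Municipal property tax: $3,517.92 per year
Combined annual = $5,920.44
Monthly escrow = $5,920.44 ÷ 12 = $493.37
Required reserve = 2 × $493.37 = $986.74
Excess over cushion: $1,492.14 − $986.74 = $505.40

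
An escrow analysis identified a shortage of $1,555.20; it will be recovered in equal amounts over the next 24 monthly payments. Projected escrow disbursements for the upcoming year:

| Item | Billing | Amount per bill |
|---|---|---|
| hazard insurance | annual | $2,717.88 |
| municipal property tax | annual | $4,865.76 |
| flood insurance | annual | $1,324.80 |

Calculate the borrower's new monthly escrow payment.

$807.17

Hazard insurance: $2,717.88/yr
Municipal property tax: $4,865.76/yr
Flood insurance: $1,324.80/yr
Yearly total = $2,717.88 + $4,865.76 + $1,324.80 = $8,908.44
Monthly = $8,908.44 / 12 = $742.37
Monthly shortage recovery: $1,555.20 ÷ 24 = $64.80
New monthly escrow = $742.37 + $64.80 = $807.17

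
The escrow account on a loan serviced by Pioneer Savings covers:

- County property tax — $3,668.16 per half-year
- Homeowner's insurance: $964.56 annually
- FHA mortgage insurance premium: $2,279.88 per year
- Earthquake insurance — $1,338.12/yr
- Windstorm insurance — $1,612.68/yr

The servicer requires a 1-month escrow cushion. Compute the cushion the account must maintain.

County property tax = $3,668.16 × 2 = $7,336.32 per year
Homeowner's insurance = $964.56 per year
FHA mortgage insurance premium = $2,279.88 per year
Earthquake insurance = $1,338.12 per year
Windstorm insurance = $1,612.68 per year
Total per year = $7,336.32 + $964.56 + $2,279.88 + $1,338.12 + $1,612.68 = $13,531.56
Monthly = $13,531.56 / 12 = $1,127.63
Cushion = 1 × $1,127.63 = $1,127.63

$1,127.63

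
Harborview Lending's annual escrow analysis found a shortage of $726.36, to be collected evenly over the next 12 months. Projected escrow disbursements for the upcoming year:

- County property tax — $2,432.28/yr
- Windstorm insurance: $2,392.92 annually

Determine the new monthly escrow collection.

$462.63

County property tax — $2,432.28/yr
Windstorm insurance — $2,392.92/yr
Total per year = $2,432.28 + $2,392.92 = $4,825.20
Base monthly escrow = $4,825.20 / 12 = $402.10
Monthly shortage recovery: $726.36 / 12 = $60.53
New monthly escrow = $402.10 + $60.53 = $462.63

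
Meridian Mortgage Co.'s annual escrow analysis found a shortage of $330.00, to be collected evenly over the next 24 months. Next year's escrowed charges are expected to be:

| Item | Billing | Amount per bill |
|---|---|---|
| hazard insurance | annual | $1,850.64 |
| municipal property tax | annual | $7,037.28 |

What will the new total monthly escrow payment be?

Hazard insurance: $1,850.64 per year
Municipal property tax: $7,037.28 per year
Total per year = $1,850.64 + $7,037.28 = $8,887.92
Monthly = $8,887.92 / 12 = $740.66
Monthly shortage recovery: $330.00 / 24 = $13.75
Adjusted monthly = $740.66 + $13.75 = $754.41

$754.41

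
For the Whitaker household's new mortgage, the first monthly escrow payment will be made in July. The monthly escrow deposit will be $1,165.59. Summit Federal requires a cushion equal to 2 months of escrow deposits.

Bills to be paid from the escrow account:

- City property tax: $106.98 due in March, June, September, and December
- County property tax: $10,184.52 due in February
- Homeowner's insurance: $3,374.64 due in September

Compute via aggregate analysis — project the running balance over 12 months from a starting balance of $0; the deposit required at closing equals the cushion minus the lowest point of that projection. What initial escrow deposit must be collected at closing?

$6,779.58

Cushion = 2 × $1,165.59 = $2,331.18
Trial balance (start $0, +$1,165.59 each month, − disbursements):
  Jul: +$1,165.59 → $1,165.59
  Aug: +$1,165.59 → $2,331.18
  Sep: +$1,165.59 − $3,481.62 → $15.15
  Oct: +$1,165.59 → $1,180.74
  Nov: +$1,165.59 → $2,346.33
  Dec: +$1,165.59 − $106.98 → $3,404.94
  Jan: +$1,165.59 → $4,570.53
  Feb: +$1,165.59 − $10,184.52 → -$4,448.40
  Mar: +$1,165.59 − $106.98 → -$3,389.79
  Apr: +$1,165.59 → -$2,224.20
  May: +$1,165.59 → -$1,058.61
  Jun: +$1,165.59 − $106.98 → $0.00
Lowest trial balance = -$4,448.40 (Feb)
Initial deposit = cushion − low point = $2,331.18 − (-$4,448.40) = $6,779.58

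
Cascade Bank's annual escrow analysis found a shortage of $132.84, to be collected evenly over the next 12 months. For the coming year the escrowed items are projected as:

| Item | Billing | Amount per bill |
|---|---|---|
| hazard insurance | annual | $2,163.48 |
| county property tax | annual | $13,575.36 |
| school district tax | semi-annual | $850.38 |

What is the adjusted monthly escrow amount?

$1,464.37

Hazard insurance: $2,163.48 annually
County property tax: $13,575.36 annually
School district tax: $850.38 × 2 = $1,700.76 annually
Total per year = $2,163.48 + $13,575.36 + $1,700.76 = $17,439.60
Base monthly escrow = $17,439.60 / 12 = $1,453.30
Shortage spread = $132.84 / 12 = $11.07/mo
Adjusted monthly = $1,453.30 + $11.07 = $1,464.37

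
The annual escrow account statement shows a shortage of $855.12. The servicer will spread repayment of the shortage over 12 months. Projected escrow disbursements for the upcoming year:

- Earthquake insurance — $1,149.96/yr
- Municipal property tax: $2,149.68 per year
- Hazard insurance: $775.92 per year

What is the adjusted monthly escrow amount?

$410.89

Earthquake insurance = $1,149.96 per year
Municipal property tax = $2,149.68 per year
Hazard insurance = $775.92 per year
Total per year = $4,075.56
Monthly escrow = $4,075.56 / 12 = $339.63
Shortage spread = $855.12 ÷ 12 = $71.26/mo
New monthly escrow = $339.63 + $71.26 = $410.89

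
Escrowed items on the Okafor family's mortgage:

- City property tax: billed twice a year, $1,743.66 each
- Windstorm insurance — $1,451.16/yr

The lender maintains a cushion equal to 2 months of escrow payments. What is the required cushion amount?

$823.08

City property tax = $1,743.66 × 2 = $3,487.32 per year
Windstorm insurance = $1,451.16 per year
Annual escrow total = $4,938.48
Base monthly escrow = $4,938.48 / 12 = $411.54
Cushion = 2 × $411.54 = $823.08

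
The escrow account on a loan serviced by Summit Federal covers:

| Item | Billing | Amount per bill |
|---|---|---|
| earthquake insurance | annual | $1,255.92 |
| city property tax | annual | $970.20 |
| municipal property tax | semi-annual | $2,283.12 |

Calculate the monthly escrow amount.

Earthquake insurance: $1,255.92 annually
City property tax: $970.20 annually
Municipal property tax: $2,283.12 × 2 = $4,566.24 annually
Yearly total = $1,255.92 + $970.20 + $4,566.24 = $6,792.36
Monthly escrow = $6,792.36 / 12 = $566.03

$566.03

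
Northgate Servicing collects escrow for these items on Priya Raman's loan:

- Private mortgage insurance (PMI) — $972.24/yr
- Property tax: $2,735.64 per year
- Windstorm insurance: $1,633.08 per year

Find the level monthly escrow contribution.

$445.08

Private mortgage insurance (PMI): $972.24 annually
Property tax: $2,735.64 annually
Windstorm insurance: $1,633.08 annually
Yearly total = $972.24 + $2,735.64 + $1,633.08 = $5,340.96
Per month = $5,340.96 / 12 = $445.08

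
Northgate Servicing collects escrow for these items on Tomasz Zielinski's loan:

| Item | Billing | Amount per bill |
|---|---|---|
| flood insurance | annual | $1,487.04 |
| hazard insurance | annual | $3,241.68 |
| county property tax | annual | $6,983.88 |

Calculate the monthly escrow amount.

$976.05

Flood insurance — $1,487.04 per year
Hazard insurance — $3,241.68 per year
County property tax — $6,983.88 per year
Total annual escrow = $1,487.04 + $3,241.68 + $6,983.88 = $11,712.60
Monthly escrow = $11,712.60 ÷ 12 = $976.05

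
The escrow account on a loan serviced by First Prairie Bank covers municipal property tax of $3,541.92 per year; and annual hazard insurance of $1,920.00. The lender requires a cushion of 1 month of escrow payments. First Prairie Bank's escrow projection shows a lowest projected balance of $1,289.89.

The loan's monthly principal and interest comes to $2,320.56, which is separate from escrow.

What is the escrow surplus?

$834.73

Municipal property tax = $3,541.92 annually
Hazard insurance = $1,920.00 annually
Combined annual = $3,541.92 + $1,920.00 = $5,461.92
Base monthly escrow = $5,461.92 / 12 = $455.16
Cushion = 1 × $455.16 = $455.16
Surplus = $1,289.89 − $455.16 = $834.73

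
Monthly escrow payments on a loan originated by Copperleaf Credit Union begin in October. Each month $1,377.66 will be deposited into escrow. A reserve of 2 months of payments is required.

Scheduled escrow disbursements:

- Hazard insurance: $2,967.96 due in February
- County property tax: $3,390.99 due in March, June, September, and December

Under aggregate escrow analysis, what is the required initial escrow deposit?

$4,239.30

Cushion = 2 × $1,377.66 = $2,755.32
Trial balance (start $0, +$1,377.66 each month, − disbursements):
  Oct: +$1,377.66 → $1,377.66
  Nov: +$1,377.66 → $2,755.32
  Dec: +$1,377.66 − $3,390.99 → $741.99
  Jan: +$1,377.66 → $2,119.65
  Feb: +$1,377.66 − $2,967.96 → $529.35
  Mar: +$1,377.66 − $3,390.99 → -$1,483.98
  Apr: +$1,377.66 → -$106.32
  May: +$1,377.66 → $1,271.34
  Jun: +$1,377.66 − $3,390.99 → -$741.99
  Jul: +$1,377.66 → $635.67
  Aug: +$1,377.66 → $2,013.33
  Sep: +$1,377.66 − $3,390.99 → $0.00
Lowest trial balance = -$1,483.98 (Mar)
Initial deposit = cushion − low point = $2,755.32 − (-$1,483.98) = $4,239.30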